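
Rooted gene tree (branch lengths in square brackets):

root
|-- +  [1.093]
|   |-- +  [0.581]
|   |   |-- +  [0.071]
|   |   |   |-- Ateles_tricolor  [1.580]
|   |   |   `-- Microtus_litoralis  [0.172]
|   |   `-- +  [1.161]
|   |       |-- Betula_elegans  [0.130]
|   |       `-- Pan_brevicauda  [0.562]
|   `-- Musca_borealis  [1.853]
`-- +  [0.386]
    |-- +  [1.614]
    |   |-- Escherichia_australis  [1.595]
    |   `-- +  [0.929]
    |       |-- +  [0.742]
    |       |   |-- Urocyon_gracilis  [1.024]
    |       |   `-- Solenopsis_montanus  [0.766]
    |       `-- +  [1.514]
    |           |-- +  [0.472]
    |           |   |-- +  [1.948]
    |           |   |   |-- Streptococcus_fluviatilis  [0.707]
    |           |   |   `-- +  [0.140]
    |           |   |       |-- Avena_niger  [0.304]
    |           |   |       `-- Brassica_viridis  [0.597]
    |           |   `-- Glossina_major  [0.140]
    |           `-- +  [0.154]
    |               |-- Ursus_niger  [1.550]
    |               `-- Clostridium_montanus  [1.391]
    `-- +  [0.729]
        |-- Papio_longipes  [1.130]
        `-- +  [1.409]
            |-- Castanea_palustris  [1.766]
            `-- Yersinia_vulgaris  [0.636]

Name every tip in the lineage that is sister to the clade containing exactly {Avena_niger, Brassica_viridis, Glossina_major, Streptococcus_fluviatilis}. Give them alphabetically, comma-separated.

The clade containing exactly {Avena_niger, Brassica_viridis, Glossina_major, Streptococcus_fluviatilis} attaches to the tree at the node subtending (((Streptococcus_fluviatilis,(Avena_niger,Brassica_viridis)),Glossina_major),(Ursus_niger,Clostridium_montanus)).
The other lineage descending from that same node — the sister group — is (Ursus_niger,Clostridium_montanus); its 2 tips in alphabetical order are the answer.

Clostridium_montanus, Ursus_niger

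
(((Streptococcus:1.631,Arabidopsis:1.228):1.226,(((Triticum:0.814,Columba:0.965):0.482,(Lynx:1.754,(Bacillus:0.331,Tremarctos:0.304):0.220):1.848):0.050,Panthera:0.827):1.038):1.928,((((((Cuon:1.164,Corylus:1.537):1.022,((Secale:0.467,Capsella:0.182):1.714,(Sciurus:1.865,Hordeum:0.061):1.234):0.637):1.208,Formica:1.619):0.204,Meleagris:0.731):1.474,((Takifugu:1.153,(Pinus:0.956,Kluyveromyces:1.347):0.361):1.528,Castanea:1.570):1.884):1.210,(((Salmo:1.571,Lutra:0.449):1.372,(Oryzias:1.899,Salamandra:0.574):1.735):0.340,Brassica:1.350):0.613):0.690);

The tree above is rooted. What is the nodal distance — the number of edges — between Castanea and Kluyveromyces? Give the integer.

4

The MRCA of Castanea and Kluyveromyces is the node subtending ((Takifugu,(Pinus,Kluyveromyces)),Castanea).
From Castanea up to that node: 1 branch. From Kluyveromyces up to the same node: 3 branches. Total: 1 + 3 = 4.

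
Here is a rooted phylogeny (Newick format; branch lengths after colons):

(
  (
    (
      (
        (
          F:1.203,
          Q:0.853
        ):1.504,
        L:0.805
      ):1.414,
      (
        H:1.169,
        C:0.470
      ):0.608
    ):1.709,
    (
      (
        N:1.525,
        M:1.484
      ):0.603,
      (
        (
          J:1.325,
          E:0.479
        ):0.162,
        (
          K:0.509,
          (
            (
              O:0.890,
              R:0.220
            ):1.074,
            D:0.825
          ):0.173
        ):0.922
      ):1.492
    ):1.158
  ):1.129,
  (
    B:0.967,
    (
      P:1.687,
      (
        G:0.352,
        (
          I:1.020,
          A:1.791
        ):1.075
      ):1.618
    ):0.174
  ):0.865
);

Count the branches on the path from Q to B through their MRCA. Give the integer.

7

The MRCA of Q and B is the root of the tree.
From Q up to that node: 5 branches. From B up to the same node: 2 branches. Total: 5 + 2 = 7.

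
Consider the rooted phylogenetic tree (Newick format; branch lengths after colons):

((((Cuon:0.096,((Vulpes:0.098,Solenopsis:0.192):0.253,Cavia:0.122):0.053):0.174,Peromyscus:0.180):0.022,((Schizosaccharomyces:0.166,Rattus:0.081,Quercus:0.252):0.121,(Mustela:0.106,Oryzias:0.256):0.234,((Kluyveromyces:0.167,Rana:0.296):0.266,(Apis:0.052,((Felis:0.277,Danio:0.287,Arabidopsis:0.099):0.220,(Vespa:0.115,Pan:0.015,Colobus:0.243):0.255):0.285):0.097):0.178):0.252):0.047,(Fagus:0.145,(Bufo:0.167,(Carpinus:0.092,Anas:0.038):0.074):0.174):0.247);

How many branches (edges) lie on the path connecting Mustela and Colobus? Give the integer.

7

The MRCA of Mustela and Colobus is the node subtending ((Schizosaccharomyces,Rattus,Quercus),(Mustela,Oryzias),((Kluyveromyces,Rana),(Apis,((Felis,Danio,Arabidopsis),(Vespa,Pan,Colobus))))).
From Mustela up to that node: 2 branches. From Colobus up to the same node: 5 branches. Total: 2 + 5 = 7.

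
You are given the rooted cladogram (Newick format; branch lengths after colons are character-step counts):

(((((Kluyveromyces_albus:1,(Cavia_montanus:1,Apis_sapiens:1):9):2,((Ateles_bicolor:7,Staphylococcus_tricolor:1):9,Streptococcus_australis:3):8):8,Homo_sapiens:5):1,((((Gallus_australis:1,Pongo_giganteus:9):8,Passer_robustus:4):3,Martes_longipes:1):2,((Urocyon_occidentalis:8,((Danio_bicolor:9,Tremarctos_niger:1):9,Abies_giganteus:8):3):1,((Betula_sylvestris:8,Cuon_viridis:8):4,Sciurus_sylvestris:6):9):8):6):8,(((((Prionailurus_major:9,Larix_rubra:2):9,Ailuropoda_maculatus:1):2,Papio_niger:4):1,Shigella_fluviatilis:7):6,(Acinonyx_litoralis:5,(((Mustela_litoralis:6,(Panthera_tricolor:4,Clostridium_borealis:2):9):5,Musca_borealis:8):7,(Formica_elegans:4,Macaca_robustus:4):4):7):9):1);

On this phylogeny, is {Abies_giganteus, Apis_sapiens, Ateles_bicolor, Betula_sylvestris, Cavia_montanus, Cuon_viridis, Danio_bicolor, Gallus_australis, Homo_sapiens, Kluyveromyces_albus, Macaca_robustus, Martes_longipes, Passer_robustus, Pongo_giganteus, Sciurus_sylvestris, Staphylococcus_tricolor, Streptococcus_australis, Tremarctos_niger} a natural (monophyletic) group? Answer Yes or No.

The MRCA of the listed taxa is the root, so the smallest clade containing them is the whole tree.
That clade also contains Acinonyx_litoralis, Ailuropoda_maculatus, Clostridium_borealis, Formica_elegans, Larix_rubra, Musca_borealis, Mustela_litoralis, Panthera_tricolor, Papio_niger, Prionailurus_major, Shigella_fluviatilis, Urocyon_occidentalis, which are not in the proposed group, so the group is not monophyletic.

No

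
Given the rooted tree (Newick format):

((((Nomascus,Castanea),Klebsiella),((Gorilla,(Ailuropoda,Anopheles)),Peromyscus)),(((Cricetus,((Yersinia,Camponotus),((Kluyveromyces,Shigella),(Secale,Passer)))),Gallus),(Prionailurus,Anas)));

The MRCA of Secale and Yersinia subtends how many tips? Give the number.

6

The MRCA of Secale and Yersinia is the node subtending ((Yersinia,Camponotus),((Kluyveromyces,Shigella),(Secale,Passer))).
That clade contains 6 terminal taxa: Camponotus, Kluyveromyces, Passer, Secale, Shigella, Yersinia.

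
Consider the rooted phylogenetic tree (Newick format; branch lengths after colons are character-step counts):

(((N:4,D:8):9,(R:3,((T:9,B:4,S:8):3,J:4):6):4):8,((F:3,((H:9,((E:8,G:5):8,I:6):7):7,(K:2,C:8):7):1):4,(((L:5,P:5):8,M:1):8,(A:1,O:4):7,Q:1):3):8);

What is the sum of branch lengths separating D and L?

57

The path runs D → … → MRCA → … → L; the MRCA is the root of the tree.
Branch lengths along that path: 8 + 9 + 8 + 8 + 3 + 8 + 8 + 5 = 57.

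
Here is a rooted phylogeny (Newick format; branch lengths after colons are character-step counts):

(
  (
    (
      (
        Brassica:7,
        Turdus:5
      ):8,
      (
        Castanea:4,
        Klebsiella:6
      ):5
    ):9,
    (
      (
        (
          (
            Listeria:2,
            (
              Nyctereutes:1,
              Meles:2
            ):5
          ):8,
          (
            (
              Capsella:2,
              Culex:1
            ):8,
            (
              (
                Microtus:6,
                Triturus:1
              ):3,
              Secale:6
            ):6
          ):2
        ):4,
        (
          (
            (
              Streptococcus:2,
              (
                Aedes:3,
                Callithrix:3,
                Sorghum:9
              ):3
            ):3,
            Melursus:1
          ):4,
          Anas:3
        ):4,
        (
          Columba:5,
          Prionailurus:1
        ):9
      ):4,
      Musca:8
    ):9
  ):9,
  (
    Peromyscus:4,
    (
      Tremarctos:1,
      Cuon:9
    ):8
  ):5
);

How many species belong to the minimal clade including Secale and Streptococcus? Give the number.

The MRCA of Secale and Streptococcus is the node subtending (((Listeria,(Nyctereutes,Meles)),((Capsella,Culex),((Microtus,Triturus),Secale))),(((Streptococcus,(Aedes,Callithrix,Sorghum)),Melursus),Anas),(Columba,Prionailurus)).
That clade contains 16 terminal taxa: Aedes, Anas, Callithrix, Capsella, Columba, Culex, Listeria, Meles, Melursus, Microtus, Nyctereutes, Prionailurus, Secale, Sorghum, Streptococcus, Triturus.

16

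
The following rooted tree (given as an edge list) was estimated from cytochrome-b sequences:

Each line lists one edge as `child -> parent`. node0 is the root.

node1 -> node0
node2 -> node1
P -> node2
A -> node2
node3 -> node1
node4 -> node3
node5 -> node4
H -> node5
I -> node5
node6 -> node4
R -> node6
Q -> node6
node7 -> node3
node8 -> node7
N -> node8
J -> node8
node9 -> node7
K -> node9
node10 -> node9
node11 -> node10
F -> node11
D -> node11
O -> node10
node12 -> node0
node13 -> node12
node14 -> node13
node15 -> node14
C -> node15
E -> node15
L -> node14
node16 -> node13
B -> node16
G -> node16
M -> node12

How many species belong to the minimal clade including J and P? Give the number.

12

The MRCA of J and P is the node subtending ((P,A),(((H,I),(R,Q)),((N,J),(K,((F,D),O))))).
That clade contains 12 terminal taxa: A, D, F, H, I, J, K, N, O, P, Q, R.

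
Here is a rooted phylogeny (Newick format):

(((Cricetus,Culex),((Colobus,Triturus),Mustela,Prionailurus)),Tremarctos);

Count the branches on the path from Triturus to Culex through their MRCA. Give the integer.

The MRCA of Triturus and Culex is the node subtending ((Cricetus,Culex),((Colobus,Triturus),Mustela,Prionailurus)).
From Triturus up to that node: 3 branches. From Culex up to the same node: 2 branches. Total: 3 + 2 = 5.

5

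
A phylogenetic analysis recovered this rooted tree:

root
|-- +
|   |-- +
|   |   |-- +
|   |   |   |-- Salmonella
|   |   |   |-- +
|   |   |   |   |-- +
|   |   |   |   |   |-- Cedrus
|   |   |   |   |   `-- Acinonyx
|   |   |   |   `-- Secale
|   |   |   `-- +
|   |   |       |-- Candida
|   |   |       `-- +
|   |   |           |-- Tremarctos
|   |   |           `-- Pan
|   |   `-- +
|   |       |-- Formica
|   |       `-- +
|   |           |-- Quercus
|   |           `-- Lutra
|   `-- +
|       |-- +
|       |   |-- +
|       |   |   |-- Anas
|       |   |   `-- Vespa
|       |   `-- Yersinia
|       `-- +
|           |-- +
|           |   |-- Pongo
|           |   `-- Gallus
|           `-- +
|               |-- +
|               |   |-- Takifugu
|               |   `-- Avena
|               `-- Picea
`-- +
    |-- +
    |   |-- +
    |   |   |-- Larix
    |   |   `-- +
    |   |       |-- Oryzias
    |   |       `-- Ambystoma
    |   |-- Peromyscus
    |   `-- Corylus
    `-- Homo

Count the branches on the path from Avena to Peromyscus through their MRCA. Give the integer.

The MRCA of Avena and Peromyscus is the root of the tree.
From Avena up to that node: 6 branches. From Peromyscus up to the same node: 3 branches. Total: 6 + 3 = 9.

9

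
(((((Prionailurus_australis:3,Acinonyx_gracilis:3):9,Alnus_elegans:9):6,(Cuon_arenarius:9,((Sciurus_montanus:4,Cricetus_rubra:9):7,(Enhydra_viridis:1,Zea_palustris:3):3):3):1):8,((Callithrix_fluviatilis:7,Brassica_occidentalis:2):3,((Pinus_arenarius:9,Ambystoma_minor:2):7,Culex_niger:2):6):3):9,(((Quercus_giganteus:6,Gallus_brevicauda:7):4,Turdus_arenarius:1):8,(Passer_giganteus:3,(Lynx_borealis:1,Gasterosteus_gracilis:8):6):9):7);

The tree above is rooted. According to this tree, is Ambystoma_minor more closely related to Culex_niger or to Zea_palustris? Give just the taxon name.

The MRCA of Ambystoma_minor and Culex_niger subtends ((Pinus_arenarius,Ambystoma_minor),Culex_niger) (3 taxa).
The MRCA of Ambystoma_minor and Zea_palustris subtends ((((Prionailurus_australis,Acinonyx_gracilis),Alnus_elegans),(Cuon_arenarius,((Sciurus_montanus,Cricetus_rubra),(Enhydra_viridis,Zea_palustris)))),((Callithrix_fluviatilis,Brassica_occidentalis),((Pinus_arenarius,Ambystoma_minor),Culex_niger))) (13 taxa).
The first is nested inside the second, so Ambystoma_minor shares a more recent common ancestor with Culex_niger.

Culex_niger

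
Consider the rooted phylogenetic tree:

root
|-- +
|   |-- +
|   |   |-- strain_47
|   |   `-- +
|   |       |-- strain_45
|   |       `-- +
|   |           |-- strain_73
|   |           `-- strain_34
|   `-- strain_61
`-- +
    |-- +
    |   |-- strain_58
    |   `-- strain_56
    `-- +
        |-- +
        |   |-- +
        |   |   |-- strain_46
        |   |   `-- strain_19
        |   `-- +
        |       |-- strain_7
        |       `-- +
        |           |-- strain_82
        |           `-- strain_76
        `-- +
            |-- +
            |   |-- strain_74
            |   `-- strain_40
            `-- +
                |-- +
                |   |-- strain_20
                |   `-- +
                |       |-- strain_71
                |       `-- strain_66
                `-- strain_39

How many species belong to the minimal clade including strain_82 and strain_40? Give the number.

The MRCA of strain_82 and strain_40 is the node subtending (((strain_46,strain_19),(strain_7,(strain_82,strain_76))),((strain_74,strain_40),((strain_20,(strain_71,strain_66)),strain_39))).
That clade contains 11 terminal taxa: strain_19, strain_20, strain_39, strain_40, strain_46, strain_66, strain_7, strain_71, strain_74, strain_76, strain_82.

11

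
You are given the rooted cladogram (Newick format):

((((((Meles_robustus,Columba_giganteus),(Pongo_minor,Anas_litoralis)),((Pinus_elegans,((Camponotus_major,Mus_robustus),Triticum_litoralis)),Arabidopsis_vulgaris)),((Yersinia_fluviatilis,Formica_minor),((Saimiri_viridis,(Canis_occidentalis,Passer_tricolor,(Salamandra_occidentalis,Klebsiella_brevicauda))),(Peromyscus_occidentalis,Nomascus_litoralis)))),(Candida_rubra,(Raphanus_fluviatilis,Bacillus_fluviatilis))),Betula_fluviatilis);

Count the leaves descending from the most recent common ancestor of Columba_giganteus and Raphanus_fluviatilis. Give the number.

21

The MRCA of Columba_giganteus and Raphanus_fluviatilis is the node subtending (((((Meles_robustus,Columba_giganteus),(Pongo_minor,Anas_litoralis)),((Pinus_elegans,((Camponotus_major,Mus_robustus),Triticum_litoralis)),Arabidopsis_vulgaris)),((Yersinia_fluviatilis,Formica_minor),((Saimiri_viridis,(Canis_occidentalis,Passer_tricolor,(Salamandra_occidentalis,Klebsiella_brevicauda))),(Peromyscus_occidentalis,Nomascus_litoralis)))),(Candida_rubra,(Raphanus_fluviatilis,Bacillus_fluviatilis))).
That clade contains 21 terminal taxa: Anas_litoralis, Arabidopsis_vulgaris, Bacillus_fluviatilis, Camponotus_major, Candida_rubra, Canis_occidentalis, Columba_giganteus, Formica_minor, Klebsiella_brevicauda, Meles_robustus, Mus_robustus, Nomascus_litoralis, Passer_tricolor, Peromyscus_occidentalis, Pinus_elegans, Pongo_minor, Raphanus_fluviatilis, Saimiri_viridis, Salamandra_occidentalis, Triticum_litoralis, Yersinia_fluviatilis.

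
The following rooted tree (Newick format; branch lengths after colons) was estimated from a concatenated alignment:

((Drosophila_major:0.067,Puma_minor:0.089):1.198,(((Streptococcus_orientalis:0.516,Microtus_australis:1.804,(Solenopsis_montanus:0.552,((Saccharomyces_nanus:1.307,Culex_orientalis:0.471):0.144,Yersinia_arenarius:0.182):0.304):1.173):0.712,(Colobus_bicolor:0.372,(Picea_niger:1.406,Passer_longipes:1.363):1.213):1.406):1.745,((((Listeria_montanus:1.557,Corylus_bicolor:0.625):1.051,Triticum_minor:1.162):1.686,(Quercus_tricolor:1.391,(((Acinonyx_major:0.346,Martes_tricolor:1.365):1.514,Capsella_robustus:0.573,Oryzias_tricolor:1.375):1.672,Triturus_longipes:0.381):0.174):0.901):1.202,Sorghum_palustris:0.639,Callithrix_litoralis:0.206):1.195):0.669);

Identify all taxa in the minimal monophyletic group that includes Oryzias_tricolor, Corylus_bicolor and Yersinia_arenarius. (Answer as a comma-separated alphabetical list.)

Acinonyx_major, Callithrix_litoralis, Capsella_robustus, Colobus_bicolor, Corylus_bicolor, Culex_orientalis, Listeria_montanus, Martes_tricolor, Microtus_australis, Oryzias_tricolor, Passer_longipes, Picea_niger, Quercus_tricolor, Saccharomyces_nanus, Solenopsis_montanus, Sorghum_palustris, Streptococcus_orientalis, Triticum_minor, Triturus_longipes, Yersinia_arenarius

Tracing Oryzias_tricolor: it sits inside ((Acinonyx_major,Martes_tricolor),Capsella_robustus,Oryzias_tricolor).
Tracing Corylus_bicolor: it sits inside (Listeria_montanus,Corylus_bicolor).
Tracing Yersinia_arenarius: it sits inside ((Saccharomyces_nanus,Culex_orientalis),Yersinia_arenarius).
The smallest clade enclosing all 3 is (((Streptococcus_orientalis,Microtus_australis,(Solenopsis_montanus,((Saccharomyces_nanus,Culex_orientalis),Yersinia_arenarius))),(Colobus_bicolor,(Picea_niger,Passer_longipes))),((((Listeria_montanus,Corylus_bicolor),Triticum_minor),(Quercus_tricolor,(((Acinonyx_major,Martes_tricolor),Capsella_robustus,Oryzias_tricolor),Triturus_longipes))),Sorghum_palustris,Callithrix_litoralis)); the answer is its 20 terminal taxa in alphabetical order.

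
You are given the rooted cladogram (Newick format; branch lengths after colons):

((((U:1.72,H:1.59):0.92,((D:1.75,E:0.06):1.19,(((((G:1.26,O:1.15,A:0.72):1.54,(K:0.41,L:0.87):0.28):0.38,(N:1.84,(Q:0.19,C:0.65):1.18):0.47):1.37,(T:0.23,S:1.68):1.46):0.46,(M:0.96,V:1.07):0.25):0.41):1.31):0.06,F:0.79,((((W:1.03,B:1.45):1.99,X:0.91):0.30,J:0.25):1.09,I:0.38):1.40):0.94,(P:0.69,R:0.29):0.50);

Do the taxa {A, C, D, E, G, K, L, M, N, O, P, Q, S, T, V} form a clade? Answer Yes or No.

No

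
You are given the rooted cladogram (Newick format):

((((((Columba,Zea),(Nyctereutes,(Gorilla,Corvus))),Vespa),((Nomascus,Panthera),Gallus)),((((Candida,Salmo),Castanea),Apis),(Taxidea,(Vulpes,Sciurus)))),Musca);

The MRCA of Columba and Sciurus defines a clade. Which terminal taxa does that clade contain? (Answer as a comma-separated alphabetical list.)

Apis, Candida, Castanea, Columba, Corvus, Gallus, Gorilla, Nomascus, Nyctereutes, Panthera, Salmo, Sciurus, Taxidea, Vespa, Vulpes, Zea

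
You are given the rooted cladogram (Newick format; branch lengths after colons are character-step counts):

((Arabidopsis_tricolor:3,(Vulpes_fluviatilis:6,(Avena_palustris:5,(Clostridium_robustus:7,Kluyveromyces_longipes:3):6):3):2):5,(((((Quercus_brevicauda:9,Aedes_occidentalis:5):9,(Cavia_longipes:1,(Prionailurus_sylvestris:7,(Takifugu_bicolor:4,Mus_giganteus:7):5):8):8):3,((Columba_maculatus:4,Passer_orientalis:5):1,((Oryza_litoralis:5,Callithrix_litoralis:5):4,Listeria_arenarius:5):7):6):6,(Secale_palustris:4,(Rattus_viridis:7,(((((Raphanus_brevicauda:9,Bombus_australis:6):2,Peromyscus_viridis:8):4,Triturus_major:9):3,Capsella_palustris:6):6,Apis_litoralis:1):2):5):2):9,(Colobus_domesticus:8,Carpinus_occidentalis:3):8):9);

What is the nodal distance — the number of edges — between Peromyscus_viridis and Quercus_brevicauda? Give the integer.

11

The MRCA of Peromyscus_viridis and Quercus_brevicauda is the node subtending ((((Quercus_brevicauda,Aedes_occidentalis),(Cavia_longipes,(Prionailurus_sylvestris,(Takifugu_bicolor,Mus_giganteus)))),((Columba_maculatus,Passer_orientalis),((Oryza_litoralis,Callithrix_litoralis),Listeria_arenarius))),(Secale_palustris,(Rattus_viridis,(((((Raphanus_brevicauda,Bombus_australis),Peromyscus_viridis),Triturus_major),Capsella_palustris),Apis_litoralis)))).
From Peromyscus_viridis up to that node: 7 branches. From Quercus_brevicauda up to the same node: 4 branches. Total: 7 + 4 = 11.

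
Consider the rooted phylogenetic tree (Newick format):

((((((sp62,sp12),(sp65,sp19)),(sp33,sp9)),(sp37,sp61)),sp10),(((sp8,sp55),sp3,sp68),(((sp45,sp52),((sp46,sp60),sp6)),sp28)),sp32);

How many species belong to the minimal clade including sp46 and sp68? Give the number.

10

The MRCA of sp46 and sp68 is the node subtending (((sp8,sp55),sp3,sp68),(((sp45,sp52),((sp46,sp60),sp6)),sp28)).
That clade contains 10 terminal taxa: sp28, sp3, sp45, sp46, sp52, sp55, sp6, sp60, sp68, sp8.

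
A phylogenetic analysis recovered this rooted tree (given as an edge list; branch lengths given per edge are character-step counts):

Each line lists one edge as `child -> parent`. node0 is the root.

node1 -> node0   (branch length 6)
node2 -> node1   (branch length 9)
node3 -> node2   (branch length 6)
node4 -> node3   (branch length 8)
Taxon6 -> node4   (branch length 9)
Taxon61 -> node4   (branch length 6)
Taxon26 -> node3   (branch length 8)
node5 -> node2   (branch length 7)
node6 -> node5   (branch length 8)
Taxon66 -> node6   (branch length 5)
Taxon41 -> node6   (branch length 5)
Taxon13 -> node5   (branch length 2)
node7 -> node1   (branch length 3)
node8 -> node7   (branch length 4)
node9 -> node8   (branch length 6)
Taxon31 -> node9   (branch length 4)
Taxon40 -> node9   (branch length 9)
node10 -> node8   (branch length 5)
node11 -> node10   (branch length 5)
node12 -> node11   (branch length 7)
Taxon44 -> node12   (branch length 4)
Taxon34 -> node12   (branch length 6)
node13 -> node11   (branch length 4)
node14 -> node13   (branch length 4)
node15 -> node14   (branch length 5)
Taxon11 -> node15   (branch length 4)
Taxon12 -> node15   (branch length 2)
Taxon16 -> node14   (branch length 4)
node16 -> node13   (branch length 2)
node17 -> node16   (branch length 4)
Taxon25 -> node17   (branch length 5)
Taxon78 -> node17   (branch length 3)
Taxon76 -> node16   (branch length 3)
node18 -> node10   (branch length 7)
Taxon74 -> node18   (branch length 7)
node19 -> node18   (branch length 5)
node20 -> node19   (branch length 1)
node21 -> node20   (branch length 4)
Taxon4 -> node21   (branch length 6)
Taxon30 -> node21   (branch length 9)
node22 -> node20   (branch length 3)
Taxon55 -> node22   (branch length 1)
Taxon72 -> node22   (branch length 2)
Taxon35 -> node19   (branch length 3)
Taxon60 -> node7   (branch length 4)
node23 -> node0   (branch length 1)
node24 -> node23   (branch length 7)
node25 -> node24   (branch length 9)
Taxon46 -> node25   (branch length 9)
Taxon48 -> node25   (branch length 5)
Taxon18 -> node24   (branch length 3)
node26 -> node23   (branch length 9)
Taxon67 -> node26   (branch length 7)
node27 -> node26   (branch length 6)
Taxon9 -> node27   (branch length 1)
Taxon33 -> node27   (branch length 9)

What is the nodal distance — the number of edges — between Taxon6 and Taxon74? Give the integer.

9

The MRCA of Taxon6 and Taxon74 is the node subtending ((((Taxon6,Taxon61),Taxon26),((Taxon66,Taxon41),Taxon13)),(((Taxon31,Taxon40),(((Taxon44,Taxon34),(((Taxon11,Taxon12),Taxon16),((Taxon25,Taxon78),Taxon76))),(Taxon74,(((Taxon4,Taxon30),(Taxon55,Taxon72)),Taxon35)))),Taxon60)).
From Taxon6 up to that node: 4 branches. From Taxon74 up to the same node: 5 branches. Total: 4 + 5 = 9.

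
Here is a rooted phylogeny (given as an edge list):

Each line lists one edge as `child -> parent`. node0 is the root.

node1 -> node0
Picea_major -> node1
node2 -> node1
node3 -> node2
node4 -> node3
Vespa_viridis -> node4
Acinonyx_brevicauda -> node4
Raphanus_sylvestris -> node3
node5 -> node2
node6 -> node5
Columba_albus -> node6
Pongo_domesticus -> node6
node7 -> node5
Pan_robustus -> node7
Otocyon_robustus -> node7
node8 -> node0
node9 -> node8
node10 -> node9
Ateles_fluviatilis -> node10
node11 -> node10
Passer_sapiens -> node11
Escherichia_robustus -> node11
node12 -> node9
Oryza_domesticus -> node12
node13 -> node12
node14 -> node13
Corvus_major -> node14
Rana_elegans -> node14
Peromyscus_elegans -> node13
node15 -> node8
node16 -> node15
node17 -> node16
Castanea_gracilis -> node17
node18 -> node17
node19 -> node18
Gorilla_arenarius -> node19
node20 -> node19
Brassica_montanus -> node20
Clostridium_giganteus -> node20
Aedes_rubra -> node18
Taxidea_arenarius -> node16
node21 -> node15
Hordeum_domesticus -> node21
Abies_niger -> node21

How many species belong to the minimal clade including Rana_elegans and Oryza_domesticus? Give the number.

The MRCA of Rana_elegans and Oryza_domesticus is the node subtending (Oryza_domesticus,((Corvus_major,Rana_elegans),Peromyscus_elegans)).
That clade contains 4 terminal taxa: Corvus_major, Oryza_domesticus, Peromyscus_elegans, Rana_elegans.

4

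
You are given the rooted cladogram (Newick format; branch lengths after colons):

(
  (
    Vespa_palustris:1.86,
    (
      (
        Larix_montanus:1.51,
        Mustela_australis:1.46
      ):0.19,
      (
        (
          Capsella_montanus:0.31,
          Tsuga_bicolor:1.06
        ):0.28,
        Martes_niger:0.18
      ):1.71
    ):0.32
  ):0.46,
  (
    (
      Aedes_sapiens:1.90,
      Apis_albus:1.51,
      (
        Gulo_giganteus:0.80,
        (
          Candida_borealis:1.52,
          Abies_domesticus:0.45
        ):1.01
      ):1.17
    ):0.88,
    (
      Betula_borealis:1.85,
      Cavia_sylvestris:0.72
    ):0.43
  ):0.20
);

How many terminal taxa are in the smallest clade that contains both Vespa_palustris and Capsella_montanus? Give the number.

6

The MRCA of Vespa_palustris and Capsella_montanus is the node subtending (Vespa_palustris,((Larix_montanus,Mustela_australis),((Capsella_montanus,Tsuga_bicolor),Martes_niger))).
That clade contains 6 terminal taxa: Capsella_montanus, Larix_montanus, Martes_niger, Mustela_australis, Tsuga_bicolor, Vespa_palustris.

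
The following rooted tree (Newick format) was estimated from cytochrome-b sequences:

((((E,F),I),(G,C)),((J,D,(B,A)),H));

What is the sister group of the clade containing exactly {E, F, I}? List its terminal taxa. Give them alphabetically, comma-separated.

The clade containing exactly {E, F, I} attaches to the tree at the node subtending (((E,F),I),(G,C)).
The other lineage descending from that same node — the sister group — is (G,C); its 2 tips in alphabetical order are the answer.

C, G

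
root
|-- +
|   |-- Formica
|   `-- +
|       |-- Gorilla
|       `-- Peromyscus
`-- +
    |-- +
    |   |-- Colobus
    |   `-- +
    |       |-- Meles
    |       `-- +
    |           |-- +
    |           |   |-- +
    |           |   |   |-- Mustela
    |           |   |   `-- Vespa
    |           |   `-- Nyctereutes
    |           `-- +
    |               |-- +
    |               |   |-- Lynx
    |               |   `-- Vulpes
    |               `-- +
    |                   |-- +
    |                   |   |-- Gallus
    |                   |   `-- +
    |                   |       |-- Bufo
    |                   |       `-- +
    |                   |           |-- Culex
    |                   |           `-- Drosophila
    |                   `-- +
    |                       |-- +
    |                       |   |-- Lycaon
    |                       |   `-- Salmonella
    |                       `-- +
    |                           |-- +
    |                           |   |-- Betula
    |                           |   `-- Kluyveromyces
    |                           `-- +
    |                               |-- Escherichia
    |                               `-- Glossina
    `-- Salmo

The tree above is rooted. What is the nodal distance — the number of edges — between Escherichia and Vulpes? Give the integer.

The MRCA of Escherichia and Vulpes is the node subtending ((Lynx,Vulpes),((Gallus,(Bufo,(Culex,Drosophila))),((Lycaon,Salmonella),((Betula,Kluyveromyces),(Escherichia,Glossina))))).
From Escherichia up to that node: 5 branches. From Vulpes up to the same node: 2 branches. Total: 5 + 2 = 7.

7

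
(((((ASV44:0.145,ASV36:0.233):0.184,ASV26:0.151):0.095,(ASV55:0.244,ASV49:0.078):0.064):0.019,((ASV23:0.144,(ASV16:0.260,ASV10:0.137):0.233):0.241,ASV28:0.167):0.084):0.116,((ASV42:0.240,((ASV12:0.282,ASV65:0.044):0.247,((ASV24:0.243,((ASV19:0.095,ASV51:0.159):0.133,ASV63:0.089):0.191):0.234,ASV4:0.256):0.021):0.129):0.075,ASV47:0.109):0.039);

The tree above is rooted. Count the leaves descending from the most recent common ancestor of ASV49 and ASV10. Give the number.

9

The MRCA of ASV49 and ASV10 is the node subtending ((((ASV44,ASV36),ASV26),(ASV55,ASV49)),((ASV23,(ASV16,ASV10)),ASV28)).
That clade contains 9 terminal taxa: ASV10, ASV16, ASV23, ASV26, ASV28, ASV36, ASV44, ASV49, ASV55.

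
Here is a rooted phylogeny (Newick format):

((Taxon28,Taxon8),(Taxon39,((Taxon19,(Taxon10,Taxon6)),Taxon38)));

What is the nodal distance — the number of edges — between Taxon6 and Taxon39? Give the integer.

The MRCA of Taxon6 and Taxon39 is the node subtending (Taxon39,((Taxon19,(Taxon10,Taxon6)),Taxon38)).
From Taxon6 up to that node: 4 branches. From Taxon39 up to the same node: 1 branch. Total: 4 + 1 = 5.

5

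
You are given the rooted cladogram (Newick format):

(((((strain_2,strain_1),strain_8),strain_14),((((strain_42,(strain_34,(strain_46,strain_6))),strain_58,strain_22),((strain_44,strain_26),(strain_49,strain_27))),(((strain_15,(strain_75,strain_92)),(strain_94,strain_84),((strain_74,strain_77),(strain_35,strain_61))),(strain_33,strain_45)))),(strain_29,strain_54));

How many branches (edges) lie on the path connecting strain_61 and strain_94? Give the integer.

5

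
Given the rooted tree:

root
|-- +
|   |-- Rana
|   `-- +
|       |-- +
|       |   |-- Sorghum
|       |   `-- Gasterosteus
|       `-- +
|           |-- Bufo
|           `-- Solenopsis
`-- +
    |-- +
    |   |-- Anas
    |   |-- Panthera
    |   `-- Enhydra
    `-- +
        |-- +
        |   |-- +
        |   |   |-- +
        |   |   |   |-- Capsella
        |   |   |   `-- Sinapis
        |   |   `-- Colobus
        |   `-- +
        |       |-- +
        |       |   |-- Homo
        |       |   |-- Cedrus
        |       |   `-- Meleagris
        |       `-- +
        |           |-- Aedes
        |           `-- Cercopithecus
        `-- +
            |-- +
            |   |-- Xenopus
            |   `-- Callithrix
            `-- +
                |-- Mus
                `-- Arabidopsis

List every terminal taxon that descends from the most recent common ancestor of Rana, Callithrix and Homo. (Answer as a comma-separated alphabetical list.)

Aedes, Anas, Arabidopsis, Bufo, Callithrix, Capsella, Cedrus, Cercopithecus, Colobus, Enhydra, Gasterosteus, Homo, Meleagris, Mus, Panthera, Rana, Sinapis, Solenopsis, Sorghum, Xenopus

Tracing Rana: it sits inside (Rana,((Sorghum,Gasterosteus),(Bufo,Solenopsis))).
Tracing Callithrix: it sits inside (Xenopus,Callithrix).
Tracing Homo: it sits inside (Homo,Cedrus,Meleagris).
The smallest clade enclosing all 3 is the whole tree (their MRCA is the root), so the answer is all 20 tips in alphabetical order.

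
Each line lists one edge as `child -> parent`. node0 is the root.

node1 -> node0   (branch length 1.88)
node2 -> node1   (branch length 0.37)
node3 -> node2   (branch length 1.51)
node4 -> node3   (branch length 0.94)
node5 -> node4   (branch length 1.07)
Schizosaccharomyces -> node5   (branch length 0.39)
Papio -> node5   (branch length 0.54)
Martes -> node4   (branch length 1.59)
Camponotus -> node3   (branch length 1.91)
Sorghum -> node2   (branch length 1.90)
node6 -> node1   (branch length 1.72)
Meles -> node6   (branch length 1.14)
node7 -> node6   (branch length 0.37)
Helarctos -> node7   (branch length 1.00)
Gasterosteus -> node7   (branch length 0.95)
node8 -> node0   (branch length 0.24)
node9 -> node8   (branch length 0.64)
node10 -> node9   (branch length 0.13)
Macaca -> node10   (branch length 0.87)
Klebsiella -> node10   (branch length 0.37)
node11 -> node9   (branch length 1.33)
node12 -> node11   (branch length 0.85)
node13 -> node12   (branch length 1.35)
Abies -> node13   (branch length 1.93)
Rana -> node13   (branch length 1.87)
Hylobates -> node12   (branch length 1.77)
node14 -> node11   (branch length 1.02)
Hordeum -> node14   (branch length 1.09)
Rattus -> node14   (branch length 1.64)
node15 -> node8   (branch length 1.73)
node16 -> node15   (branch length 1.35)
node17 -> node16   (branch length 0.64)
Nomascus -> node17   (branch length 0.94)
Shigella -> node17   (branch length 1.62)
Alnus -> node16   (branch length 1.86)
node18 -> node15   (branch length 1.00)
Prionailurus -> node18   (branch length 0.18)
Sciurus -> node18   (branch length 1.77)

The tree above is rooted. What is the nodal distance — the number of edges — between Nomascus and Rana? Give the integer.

The MRCA of Nomascus and Rana is the node subtending (((Macaca,Klebsiella),(((Abies,Rana),Hylobates),(Hordeum,Rattus))),(((Nomascus,Shigella),Alnus),(Prionailurus,Sciurus))).
From Nomascus up to that node: 4 branches. From Rana up to the same node: 5 branches. Total: 4 + 5 = 9.

9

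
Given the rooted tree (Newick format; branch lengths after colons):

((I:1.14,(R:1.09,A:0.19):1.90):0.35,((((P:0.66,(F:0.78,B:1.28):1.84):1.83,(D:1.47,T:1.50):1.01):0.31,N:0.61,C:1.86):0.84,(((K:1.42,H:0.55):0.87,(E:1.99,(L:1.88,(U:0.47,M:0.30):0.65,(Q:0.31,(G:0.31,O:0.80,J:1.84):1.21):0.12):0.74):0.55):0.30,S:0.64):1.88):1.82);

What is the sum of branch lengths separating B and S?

8.62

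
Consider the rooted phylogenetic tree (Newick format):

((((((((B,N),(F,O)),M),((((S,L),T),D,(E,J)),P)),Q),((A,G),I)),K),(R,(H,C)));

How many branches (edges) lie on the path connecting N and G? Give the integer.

The MRCA of N and G is the node subtending ((((((B,N),(F,O)),M),((((S,L),T),D,(E,J)),P)),Q),((A,G),I)).
From N up to that node: 6 branches. From G up to the same node: 3 branches. Total: 6 + 3 = 9.

9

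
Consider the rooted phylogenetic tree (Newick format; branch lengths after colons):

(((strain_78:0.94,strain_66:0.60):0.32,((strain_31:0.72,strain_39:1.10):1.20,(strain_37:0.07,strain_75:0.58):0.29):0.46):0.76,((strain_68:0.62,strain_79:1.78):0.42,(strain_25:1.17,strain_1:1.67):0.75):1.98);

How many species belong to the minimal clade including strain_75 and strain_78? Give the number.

6

The MRCA of strain_75 and strain_78 is the node subtending ((strain_78,strain_66),((strain_31,strain_39),(strain_37,strain_75))).
That clade contains 6 terminal taxa: strain_31, strain_37, strain_39, strain_66, strain_75, strain_78.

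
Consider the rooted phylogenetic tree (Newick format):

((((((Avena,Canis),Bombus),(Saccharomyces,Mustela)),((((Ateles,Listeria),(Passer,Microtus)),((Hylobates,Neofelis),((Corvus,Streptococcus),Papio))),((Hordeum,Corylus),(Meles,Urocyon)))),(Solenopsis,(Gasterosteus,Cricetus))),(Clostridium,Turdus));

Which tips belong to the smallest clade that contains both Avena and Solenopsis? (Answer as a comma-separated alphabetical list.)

Ateles, Avena, Bombus, Canis, Corvus, Corylus, Cricetus, Gasterosteus, Hordeum, Hylobates, Listeria, Meles, Microtus, Mustela, Neofelis, Papio, Passer, Saccharomyces, Solenopsis, Streptococcus, Urocyon

Tracing Avena: it sits inside (Avena,Canis).
Tracing Solenopsis: it sits inside (Solenopsis,(Gasterosteus,Cricetus)).
The smallest clade enclosing both is (((((Avena,Canis),Bombus),(Saccharomyces,Mustela)),((((Ateles,Listeria),(Passer,Microtus)),((Hylobates,Neofelis),((Corvus,Streptococcus),Papio))),((Hordeum,Corylus),(Meles,Urocyon)))),(Solenopsis,(Gasterosteus,Cricetus))); the answer is its 21 terminal taxa in alphabetical order.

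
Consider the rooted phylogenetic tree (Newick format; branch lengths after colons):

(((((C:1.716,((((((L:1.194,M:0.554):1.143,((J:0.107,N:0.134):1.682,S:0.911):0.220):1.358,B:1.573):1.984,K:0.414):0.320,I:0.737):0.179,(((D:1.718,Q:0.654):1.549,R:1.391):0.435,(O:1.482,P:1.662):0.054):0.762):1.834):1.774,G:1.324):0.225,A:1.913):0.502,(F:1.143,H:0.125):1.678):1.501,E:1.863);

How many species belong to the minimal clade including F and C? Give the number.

18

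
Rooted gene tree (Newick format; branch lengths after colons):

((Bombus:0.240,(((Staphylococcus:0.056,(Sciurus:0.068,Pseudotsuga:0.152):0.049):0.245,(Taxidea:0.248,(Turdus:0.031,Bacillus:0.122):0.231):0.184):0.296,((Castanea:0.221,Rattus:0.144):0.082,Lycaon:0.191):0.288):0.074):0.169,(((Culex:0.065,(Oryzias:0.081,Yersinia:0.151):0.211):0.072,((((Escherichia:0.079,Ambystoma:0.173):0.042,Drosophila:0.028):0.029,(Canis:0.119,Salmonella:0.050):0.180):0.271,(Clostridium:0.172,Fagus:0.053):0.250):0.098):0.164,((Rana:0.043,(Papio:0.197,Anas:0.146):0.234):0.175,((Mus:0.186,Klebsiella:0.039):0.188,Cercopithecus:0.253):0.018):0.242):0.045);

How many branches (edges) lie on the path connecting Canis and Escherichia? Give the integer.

5

The MRCA of Canis and Escherichia is the node subtending (((Escherichia,Ambystoma),Drosophila),(Canis,Salmonella)).
From Canis up to that node: 2 branches. From Escherichia up to the same node: 3 branches. Total: 2 + 3 = 5.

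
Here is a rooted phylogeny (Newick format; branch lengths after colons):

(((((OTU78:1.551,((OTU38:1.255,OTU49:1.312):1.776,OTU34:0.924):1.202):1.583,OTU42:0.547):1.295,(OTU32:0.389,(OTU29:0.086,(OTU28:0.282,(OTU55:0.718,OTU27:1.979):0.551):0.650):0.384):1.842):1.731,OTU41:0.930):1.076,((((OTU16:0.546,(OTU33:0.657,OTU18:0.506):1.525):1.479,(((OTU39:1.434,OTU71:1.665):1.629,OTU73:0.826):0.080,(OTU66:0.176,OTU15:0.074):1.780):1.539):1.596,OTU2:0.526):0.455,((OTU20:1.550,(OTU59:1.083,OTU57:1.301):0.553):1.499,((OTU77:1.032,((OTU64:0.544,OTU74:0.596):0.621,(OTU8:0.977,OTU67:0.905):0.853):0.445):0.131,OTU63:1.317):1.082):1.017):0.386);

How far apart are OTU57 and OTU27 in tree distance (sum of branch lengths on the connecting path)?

12.969

The path runs OTU57 → … → MRCA → … → OTU27; the MRCA is the root of the tree.
Branch lengths along that path: 1.301 + 0.553 + 1.499 + 1.017 + 0.386 + 1.076 + 1.731 + 1.842 + 0.384 + 0.650 + 0.551 + 1.979 = 12.969.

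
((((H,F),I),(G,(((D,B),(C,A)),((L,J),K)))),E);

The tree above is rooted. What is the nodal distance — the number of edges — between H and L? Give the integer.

8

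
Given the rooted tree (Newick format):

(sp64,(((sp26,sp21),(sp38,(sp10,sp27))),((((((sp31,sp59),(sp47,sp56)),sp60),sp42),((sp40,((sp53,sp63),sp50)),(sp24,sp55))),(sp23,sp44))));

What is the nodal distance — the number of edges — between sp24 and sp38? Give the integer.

8

The MRCA of sp24 and sp38 is the node subtending (((sp26,sp21),(sp38,(sp10,sp27))),((((((sp31,sp59),(sp47,sp56)),sp60),sp42),((sp40,((sp53,sp63),sp50)),(sp24,sp55))),(sp23,sp44))).
From sp24 up to that node: 5 branches. From sp38 up to the same node: 3 branches. Total: 5 + 3 = 8.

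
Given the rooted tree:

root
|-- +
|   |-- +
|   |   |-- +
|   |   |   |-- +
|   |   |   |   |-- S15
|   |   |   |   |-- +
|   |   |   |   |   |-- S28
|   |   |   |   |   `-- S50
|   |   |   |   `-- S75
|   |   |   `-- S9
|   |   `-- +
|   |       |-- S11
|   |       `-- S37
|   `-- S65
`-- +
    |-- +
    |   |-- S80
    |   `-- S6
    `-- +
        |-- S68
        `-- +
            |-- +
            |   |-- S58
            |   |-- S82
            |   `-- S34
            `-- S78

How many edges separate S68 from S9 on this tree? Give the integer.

The MRCA of S68 and S9 is the root of the tree.
From S68 up to that node: 3 branches. From S9 up to the same node: 4 branches. Total: 3 + 4 = 7.

7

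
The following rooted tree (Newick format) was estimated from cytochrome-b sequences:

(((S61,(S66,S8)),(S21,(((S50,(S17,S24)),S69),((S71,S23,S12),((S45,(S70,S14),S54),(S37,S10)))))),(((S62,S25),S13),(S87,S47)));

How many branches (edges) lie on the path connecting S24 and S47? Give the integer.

The MRCA of S24 and S47 is the root of the tree.
From S24 up to that node: 7 branches. From S47 up to the same node: 3 branches. Total: 7 + 3 = 10.

10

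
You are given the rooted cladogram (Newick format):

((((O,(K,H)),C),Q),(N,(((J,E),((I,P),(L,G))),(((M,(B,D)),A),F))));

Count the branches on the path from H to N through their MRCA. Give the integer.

7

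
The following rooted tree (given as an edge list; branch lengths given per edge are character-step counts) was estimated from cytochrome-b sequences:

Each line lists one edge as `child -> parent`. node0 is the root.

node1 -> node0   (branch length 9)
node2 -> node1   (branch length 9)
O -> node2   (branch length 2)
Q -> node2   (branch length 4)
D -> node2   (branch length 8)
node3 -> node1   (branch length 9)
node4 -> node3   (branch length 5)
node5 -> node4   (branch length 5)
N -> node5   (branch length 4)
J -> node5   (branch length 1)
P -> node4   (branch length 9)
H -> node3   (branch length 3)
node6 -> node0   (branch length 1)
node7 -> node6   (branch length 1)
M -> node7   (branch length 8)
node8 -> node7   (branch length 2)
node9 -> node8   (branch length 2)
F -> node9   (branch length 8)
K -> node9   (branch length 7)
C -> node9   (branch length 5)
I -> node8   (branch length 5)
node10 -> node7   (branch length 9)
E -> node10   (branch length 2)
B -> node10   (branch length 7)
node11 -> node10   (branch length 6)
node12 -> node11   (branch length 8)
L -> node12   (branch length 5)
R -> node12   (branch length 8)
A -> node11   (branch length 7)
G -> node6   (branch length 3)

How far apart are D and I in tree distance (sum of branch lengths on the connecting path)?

35

The path runs D → … → MRCA → … → I; the MRCA is the root of the tree.
Branch lengths along that path: 8 + 9 + 9 + 1 + 1 + 2 + 5 = 35.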